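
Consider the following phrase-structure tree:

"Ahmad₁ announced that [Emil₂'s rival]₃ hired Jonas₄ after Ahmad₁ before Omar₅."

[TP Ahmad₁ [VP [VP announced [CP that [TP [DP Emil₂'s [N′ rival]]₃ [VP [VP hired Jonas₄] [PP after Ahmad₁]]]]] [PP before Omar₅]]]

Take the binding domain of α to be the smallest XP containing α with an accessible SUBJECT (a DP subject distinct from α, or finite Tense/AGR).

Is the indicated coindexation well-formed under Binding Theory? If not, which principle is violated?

Principle C

The two coindexed NPs are *Ahmad₁* (the lower occurrence) and *Ahmad₁* (the higher occurrence).
*Ahmad₁* (the lower occurrence) is an R-expression. Principle C requires it to be free everywhere.
*Ahmad₁* (the higher occurrence) c-commands it and carries the same index.
The R-expression is bound → Principle C violation.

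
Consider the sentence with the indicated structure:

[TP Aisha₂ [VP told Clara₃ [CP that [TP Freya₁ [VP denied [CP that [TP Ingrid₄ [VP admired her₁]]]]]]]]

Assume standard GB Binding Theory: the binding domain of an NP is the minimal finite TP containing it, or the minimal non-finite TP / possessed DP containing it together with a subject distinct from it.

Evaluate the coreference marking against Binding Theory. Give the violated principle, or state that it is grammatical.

The two coindexed NPs are *Freya₁* and *her₁*.
*her₁* is a pronoun; its binding domain is the embedded TP, whose subject is Ingrid₄. Within that domain it is c-commanded only by *Ingrid₄*, which carries a different index — the pronoun is free locally, so Principle B holds.
*Freya₁* is an R-expression; *her₁* does not c-command it, and no other NP shares its index, so Principle C is satisfied.
All principles are respected.

grammatical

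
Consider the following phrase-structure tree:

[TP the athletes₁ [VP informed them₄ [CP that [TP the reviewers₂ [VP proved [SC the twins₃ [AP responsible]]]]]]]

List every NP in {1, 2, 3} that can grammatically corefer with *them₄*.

none

*them* is a pronoun, so Principle B applies: it must be free in its binding domain.
Binding domain of *them₄*: the matrix TP, whose subject is the athletes₁.
*the athletes₁* c-commands the pronoun within its binding domain → coindexation would violate Principle B.
*the reviewers₂*: the pronoun c-commands this R-expression → coindexation would violate Principle C on *the reviewers₂*.
*the twins₃*: the pronoun c-commands this R-expression → coindexation would violate Principle C on *the twins₃*.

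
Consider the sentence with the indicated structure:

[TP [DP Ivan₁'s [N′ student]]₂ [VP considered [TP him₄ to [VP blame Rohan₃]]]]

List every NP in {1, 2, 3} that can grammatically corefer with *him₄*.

{1}

*him* is a pronoun, so Principle B applies: it must be free in its binding domain.
Binding domain of *him₄*: the matrix TP, whose subject is [Ivan₁'s student]₂.
*Ivan₁* and the pronoun do not c-command one another → neither Principle B nor Principle C is at stake; coindexation permitted.
*[Ivan₁'s student]₂* c-commands the pronoun within its binding domain → coindexation would violate Principle B.
*Rohan₃*: the pronoun c-commands this R-expression → coindexation would violate Principle C on *Rohan₃*.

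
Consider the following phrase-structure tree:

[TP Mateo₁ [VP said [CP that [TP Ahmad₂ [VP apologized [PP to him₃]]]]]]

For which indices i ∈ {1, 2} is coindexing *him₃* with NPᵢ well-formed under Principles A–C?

*him* is a pronoun, so Principle B applies: it must be free in its binding domain.
Binding domain of *him₃*: the embedded TP, whose subject is Ahmad₂.
*Mateo₁* c-commands the pronoun but from outside its binding domain, and is not c-commanded by it → coindexation permitted.
*Ahmad₂* c-commands the pronoun within its binding domain → coindexation would violate Principle B.

{1}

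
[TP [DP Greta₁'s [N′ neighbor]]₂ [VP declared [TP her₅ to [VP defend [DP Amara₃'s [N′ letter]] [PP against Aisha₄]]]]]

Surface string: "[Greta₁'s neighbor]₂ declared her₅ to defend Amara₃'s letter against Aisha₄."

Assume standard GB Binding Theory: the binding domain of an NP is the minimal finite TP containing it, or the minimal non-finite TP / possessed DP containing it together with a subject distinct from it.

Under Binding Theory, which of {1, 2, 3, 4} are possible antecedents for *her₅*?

*her* is a pronoun, so Principle B applies: it must be free in its binding domain.
Binding domain of *her₅*: the matrix TP, whose subject is [Greta₁'s neighbor]₂.
*Greta₁* and the pronoun do not c-command one another → neither Principle B nor Principle C is at stake; coindexation permitted.
*[Greta₁'s neighbor]₂* c-commands the pronoun within its binding domain → coindexation would violate Principle B.
*Amara₃*: the pronoun c-commands this R-expression → coindexation would violate Principle C on *Amara₃*.
*Aisha₄*: the pronoun c-commands this R-expression → coindexation would violate Principle C on *Aisha₄*.

{1}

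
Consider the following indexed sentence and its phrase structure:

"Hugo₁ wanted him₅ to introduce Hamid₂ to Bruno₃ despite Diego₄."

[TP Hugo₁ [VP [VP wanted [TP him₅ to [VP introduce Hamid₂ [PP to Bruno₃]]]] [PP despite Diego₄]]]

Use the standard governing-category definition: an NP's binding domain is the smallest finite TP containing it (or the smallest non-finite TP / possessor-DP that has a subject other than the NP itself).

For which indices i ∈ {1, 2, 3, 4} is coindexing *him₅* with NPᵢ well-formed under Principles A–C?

*him* is a pronoun, so Principle B applies: it must be free in its binding domain.
Binding domain of *him₅*: the matrix TP, whose subject is Hugo₁.
*Hugo₁* c-commands the pronoun within its binding domain → coindexation would violate Principle B.
*Hamid₂*: the pronoun c-commands this R-expression → coindexation would violate Principle C on *Hamid₂*.
*Bruno₃*: the pronoun c-commands this R-expression → coindexation would violate Principle C on *Bruno₃*.
*Diego₄* and the pronoun do not c-command one another → neither Principle B nor Principle C is at stake; coindexation permitted.

{4}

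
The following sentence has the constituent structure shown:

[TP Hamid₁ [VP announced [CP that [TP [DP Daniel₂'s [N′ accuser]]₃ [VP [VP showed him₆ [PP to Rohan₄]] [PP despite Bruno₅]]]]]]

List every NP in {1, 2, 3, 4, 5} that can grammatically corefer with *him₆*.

*him* is a pronoun, so Principle B applies: it must be free in its binding domain.
Binding domain of *him₆*: the embedded TP, whose subject is [Daniel₂'s accuser]₃.
*Hamid₁* c-commands the pronoun but from outside its binding domain, and is not c-commanded by it → coindexation permitted.
*Daniel₂* and the pronoun do not c-command one another → neither Principle B nor Principle C is at stake; coindexation permitted.
*[Daniel₂'s accuser]₃* c-commands the pronoun within its binding domain → coindexation would violate Principle B.
*Rohan₄*: the pronoun c-commands this R-expression → coindexation would violate Principle C on *Rohan₄*.
*Bruno₅* and the pronoun do not c-command one another → neither Principle B nor Principle C is at stake; coindexation permitted.

{1, 2, 5}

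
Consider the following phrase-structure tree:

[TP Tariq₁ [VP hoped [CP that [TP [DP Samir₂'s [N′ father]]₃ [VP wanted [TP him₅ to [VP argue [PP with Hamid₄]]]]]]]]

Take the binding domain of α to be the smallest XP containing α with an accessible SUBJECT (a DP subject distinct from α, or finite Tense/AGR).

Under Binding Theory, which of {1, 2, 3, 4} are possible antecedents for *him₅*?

{1, 2}

*him* is a pronoun, so Principle B applies: it must be free in its binding domain.
Binding domain of *him₅*: the embedded TP, whose subject is [Samir₂'s father]₃.
*Tariq₁* c-commands the pronoun but from outside its binding domain, and is not c-commanded by it → coindexation permitted.
*Samir₂* and the pronoun do not c-command one another → neither Principle B nor Principle C is at stake; coindexation permitted.
*[Samir₂'s father]₃* c-commands the pronoun within its binding domain → coindexation would violate Principle B.
*Hamid₄*: the pronoun c-commands this R-expression → coindexation would violate Principle C on *Hamid₄*.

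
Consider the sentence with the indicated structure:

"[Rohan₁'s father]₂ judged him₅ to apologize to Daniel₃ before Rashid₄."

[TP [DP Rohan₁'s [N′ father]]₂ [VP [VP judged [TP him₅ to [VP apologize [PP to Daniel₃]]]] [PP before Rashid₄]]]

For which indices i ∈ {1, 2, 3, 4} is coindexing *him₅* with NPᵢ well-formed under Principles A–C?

{1, 4}

*him* is a pronoun, so Principle B applies: it must be free in its binding domain.
Binding domain of *him₅*: the matrix TP, whose subject is [Rohan₁'s father]₂.
*Rohan₁* and the pronoun do not c-command one another → neither Principle B nor Principle C is at stake; coindexation permitted.
*[Rohan₁'s father]₂* c-commands the pronoun within its binding domain → coindexation would violate Principle B.
*Daniel₃*: the pronoun c-commands this R-expression → coindexation would violate Principle C on *Daniel₃*.
*Rashid₄* and the pronoun do not c-command one another → neither Principle B nor Principle C is at stake; coindexation permitted.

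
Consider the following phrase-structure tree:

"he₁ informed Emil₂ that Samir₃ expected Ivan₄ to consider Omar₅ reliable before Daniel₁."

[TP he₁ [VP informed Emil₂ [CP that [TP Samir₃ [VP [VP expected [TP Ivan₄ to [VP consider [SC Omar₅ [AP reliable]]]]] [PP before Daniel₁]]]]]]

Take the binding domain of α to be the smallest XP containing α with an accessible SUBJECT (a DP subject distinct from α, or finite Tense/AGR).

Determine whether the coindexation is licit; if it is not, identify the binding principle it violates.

Principle C

The two coindexed NPs are *he₁* and *Daniel₁*.
*Daniel₁* is an R-expression. Principle C requires it to be free everywhere.
*he₁* c-commands it and carries the same index.
The R-expression is bound → Principle C violation.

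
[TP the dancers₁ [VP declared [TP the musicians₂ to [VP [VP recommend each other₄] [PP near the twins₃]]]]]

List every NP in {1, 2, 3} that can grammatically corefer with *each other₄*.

*each other* is an anaphor, so Principle A applies: it must be bound in its binding domain.
Binding domain of *each other₄*: the embedded TP, whose subject is the musicians₂.
*the dancers₁* c-commands the anaphor but is outside its binding domain → cannot satisfy Principle A.
*the musicians₂* c-commands the anaphor within its binding domain → licit binder.
*the twins₃* does not c-command the anaphor → cannot bind it.

{2}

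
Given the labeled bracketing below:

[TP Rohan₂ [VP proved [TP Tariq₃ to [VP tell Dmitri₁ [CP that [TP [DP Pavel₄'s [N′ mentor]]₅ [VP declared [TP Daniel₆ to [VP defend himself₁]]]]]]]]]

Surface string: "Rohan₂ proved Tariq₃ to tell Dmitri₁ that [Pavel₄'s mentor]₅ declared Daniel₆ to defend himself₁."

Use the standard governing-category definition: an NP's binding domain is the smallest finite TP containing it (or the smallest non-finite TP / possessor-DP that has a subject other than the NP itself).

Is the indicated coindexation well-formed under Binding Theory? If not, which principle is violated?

The two coindexed NPs are *Dmitri₁* and *himself₁*.
*himself₁* is an anaphor. Principle A requires it to be bound within its binding domain — the embedded TP, whose subject is Daniel₆.
Within that domain it is c-commanded by *Daniel₆*, which does not share its index.
*Dmitri₁* does c-command the anaphor, but from outside its binding domain.
The anaphor is unbound in its domain → Principle A violation.

Principle A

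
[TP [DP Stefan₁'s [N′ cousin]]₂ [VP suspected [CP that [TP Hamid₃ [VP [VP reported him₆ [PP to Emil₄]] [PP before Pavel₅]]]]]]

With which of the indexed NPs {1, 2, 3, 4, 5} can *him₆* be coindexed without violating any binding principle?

*him* is a pronoun, so Principle B applies: it must be free in its binding domain.
Binding domain of *him₆*: the embedded TP, whose subject is Hamid₃.
*Stefan₁* and the pronoun do not c-command one another → neither Principle B nor Principle C is at stake; coindexation permitted.
*[Stefan₁'s cousin]₂* c-commands the pronoun but from outside its binding domain, and is not c-commanded by it → coindexation permitted.
*Hamid₃* c-commands the pronoun within its binding domain → coindexation would violate Principle B.
*Emil₄*: the pronoun c-commands this R-expression → coindexation would violate Principle C on *Emil₄*.
*Pavel₅* and the pronoun do not c-command one another → neither Principle B nor Principle C is at stake; coindexation permitted.

{1, 2, 5}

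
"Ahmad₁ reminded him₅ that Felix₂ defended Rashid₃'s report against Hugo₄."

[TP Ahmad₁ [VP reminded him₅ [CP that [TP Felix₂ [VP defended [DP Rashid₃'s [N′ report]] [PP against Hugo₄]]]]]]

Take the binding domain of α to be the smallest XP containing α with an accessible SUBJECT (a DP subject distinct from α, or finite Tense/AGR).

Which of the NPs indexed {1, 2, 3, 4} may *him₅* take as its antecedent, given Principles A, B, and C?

none

*him* is a pronoun, so Principle B applies: it must be free in its binding domain.
Binding domain of *him₅*: the matrix TP, whose subject is Ahmad₁.
*Ahmad₁* c-commands the pronoun within its binding domain → coindexation would violate Principle B.
*Felix₂*: the pronoun c-commands this R-expression → coindexation would violate Principle C on *Felix₂*.
*Rashid₃*: the pronoun c-commands this R-expression → coindexation would violate Principle C on *Rashid₃*.
*Hugo₄*: the pronoun c-commands this R-expression → coindexation would violate Principle C on *Hugo₄*.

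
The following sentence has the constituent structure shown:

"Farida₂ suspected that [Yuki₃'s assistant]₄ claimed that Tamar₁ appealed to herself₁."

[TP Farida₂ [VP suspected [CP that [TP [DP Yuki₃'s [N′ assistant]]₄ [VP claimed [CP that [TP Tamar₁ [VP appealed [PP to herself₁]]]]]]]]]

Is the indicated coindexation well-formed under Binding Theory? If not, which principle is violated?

grammatical

The two coindexed NPs are *Tamar₁* and *herself₁*.
*herself₁* is an anaphor; its binding domain is the embedded TP, whose subject is Tamar₁. *Tamar₁* c-commands it within that domain and shares its index, so Principle A is satisfied.
*Tamar₁* is an R-expression; *herself₁* does not c-command it, and no other NP shares its index, so Principle C is satisfied.
All principles are respected.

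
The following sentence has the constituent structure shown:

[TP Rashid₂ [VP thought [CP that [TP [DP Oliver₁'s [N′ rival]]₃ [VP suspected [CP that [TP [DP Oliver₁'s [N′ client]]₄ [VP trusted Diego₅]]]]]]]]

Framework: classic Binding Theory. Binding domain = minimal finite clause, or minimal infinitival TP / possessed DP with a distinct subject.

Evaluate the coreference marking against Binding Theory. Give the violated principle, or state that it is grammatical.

The two coindexed NPs are *Oliver₁* and *Oliver₁*.
*Oliver₁* is an R-expression; no coindexed NP c-commands it, so Principle C holds.
*Oliver₁* is an R-expression; *Oliver₁* does not c-command it, and no other NP shares its index, so Principle C is satisfied.
All principles are respected.

grammatical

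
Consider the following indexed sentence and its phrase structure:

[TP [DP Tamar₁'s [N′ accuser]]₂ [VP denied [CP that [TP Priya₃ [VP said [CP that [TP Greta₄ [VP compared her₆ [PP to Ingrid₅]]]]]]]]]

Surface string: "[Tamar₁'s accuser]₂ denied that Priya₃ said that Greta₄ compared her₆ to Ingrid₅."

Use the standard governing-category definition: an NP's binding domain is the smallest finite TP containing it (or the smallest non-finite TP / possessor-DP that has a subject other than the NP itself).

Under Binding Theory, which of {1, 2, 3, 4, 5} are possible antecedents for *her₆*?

{1, 2, 3}

*her* is a pronoun, so Principle B applies: it must be free in its binding domain.
Binding domain of *her₆*: the embedded TP, whose subject is Greta₄.
*Tamar₁* and the pronoun do not c-command one another → neither Principle B nor Principle C is at stake; coindexation permitted.
*[Tamar₁'s accuser]₂* c-commands the pronoun but from outside its binding domain, and is not c-commanded by it → coindexation permitted.
*Priya₃* c-commands the pronoun but from outside its binding domain, and is not c-commanded by it → coindexation permitted.
*Greta₄* c-commands the pronoun within its binding domain → coindexation would violate Principle B.
*Ingrid₅*: the pronoun c-commands this R-expression → coindexation would violate Principle C on *Ingrid₅*.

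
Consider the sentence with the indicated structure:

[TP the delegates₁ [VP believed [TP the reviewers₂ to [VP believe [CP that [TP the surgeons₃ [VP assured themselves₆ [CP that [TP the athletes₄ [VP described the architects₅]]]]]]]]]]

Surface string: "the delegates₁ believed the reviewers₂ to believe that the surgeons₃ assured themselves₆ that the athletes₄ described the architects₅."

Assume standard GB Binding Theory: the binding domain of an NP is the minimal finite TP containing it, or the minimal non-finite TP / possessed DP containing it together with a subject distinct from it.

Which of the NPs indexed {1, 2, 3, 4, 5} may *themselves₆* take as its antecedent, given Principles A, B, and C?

{3}

*themselves* is an anaphor, so Principle A applies: it must be bound in its binding domain.
Binding domain of *themselves₆*: the embedded TP, whose subject is the surgeons₃.
*the delegates₁* c-commands the anaphor but is outside its binding domain → cannot satisfy Principle A.
*the reviewers₂* c-commands the anaphor but is outside its binding domain → cannot satisfy Principle A.
*the surgeons₃* c-commands the anaphor within its binding domain → licit binder.
*the athletes₄* does not c-command the anaphor → cannot bind it.
*the architects₅* does not c-command the anaphor → cannot bind it.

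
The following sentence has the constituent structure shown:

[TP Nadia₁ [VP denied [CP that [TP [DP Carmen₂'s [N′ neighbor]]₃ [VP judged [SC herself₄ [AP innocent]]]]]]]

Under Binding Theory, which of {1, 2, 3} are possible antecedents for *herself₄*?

*herself* is an anaphor, so Principle A applies: it must be bound in its binding domain.
Binding domain of *herself₄*: the embedded TP, whose subject is [Carmen₂'s neighbor]₃.
*Nadia₁* c-commands the anaphor but is outside its binding domain → cannot satisfy Principle A.
*Carmen₂* does not c-command the anaphor → cannot bind it.
*[Carmen₂'s neighbor]₃* c-commands the anaphor within its binding domain → licit binder.

{3}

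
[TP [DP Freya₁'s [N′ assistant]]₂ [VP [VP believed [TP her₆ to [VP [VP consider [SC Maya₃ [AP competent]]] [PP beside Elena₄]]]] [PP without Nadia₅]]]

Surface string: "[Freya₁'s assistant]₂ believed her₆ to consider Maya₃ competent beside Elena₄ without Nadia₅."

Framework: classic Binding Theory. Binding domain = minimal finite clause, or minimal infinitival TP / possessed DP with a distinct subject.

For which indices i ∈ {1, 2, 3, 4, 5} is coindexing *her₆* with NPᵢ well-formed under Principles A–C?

*her* is a pronoun, so Principle B applies: it must be free in its binding domain.
Binding domain of *her₆*: the matrix TP, whose subject is [Freya₁'s assistant]₂.
*Freya₁* and the pronoun do not c-command one another → neither Principle B nor Principle C is at stake; coindexation permitted.
*[Freya₁'s assistant]₂* c-commands the pronoun within its binding domain → coindexation would violate Principle B.
*Maya₃*: the pronoun c-commands this R-expression → coindexation would violate Principle C on *Maya₃*.
*Elena₄*: the pronoun c-commands this R-expression → coindexation would violate Principle C on *Elena₄*.
*Nadia₅* and the pronoun do not c-command one another → neither Principle B nor Principle C is at stake; coindexation permitted.

{1, 5}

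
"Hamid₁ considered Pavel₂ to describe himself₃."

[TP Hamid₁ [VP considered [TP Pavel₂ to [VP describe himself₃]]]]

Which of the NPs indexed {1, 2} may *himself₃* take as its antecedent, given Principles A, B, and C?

{2}

*himself* is an anaphor, so Principle A applies: it must be bound in its binding domain.
Binding domain of *himself₃*: the embedded TP, whose subject is Pavel₂.
*Hamid₁* c-commands the anaphor but is outside its binding domain → cannot satisfy Principle A.
*Pavel₂* c-commands the anaphor within its binding domain → licit binder.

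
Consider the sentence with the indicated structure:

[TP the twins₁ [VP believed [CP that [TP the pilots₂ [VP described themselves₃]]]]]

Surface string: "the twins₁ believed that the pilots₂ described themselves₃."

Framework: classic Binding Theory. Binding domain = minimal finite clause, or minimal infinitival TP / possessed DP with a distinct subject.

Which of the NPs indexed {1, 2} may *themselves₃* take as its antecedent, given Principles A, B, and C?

*themselves* is an anaphor, so Principle A applies: it must be bound in its binding domain.
Binding domain of *themselves₃*: the embedded TP, whose subject is the pilots₂.
*the twins₁* c-commands the anaphor but is outside its binding domain → cannot satisfy Principle A.
*the pilots₂* c-commands the anaphor within its binding domain → licit binder.

{2}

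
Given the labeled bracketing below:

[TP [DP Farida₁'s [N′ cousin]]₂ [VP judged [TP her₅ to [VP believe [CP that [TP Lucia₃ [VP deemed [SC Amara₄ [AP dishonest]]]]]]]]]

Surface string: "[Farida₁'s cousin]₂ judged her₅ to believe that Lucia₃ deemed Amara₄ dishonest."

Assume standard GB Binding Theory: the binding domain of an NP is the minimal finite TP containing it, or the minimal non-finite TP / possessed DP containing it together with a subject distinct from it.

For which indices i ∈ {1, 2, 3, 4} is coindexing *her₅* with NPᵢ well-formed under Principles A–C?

{1}

*her* is a pronoun, so Principle B applies: it must be free in its binding domain.
Binding domain of *her₅*: the matrix TP, whose subject is [Farida₁'s cousin]₂.
*Farida₁* and the pronoun do not c-command one another → neither Principle B nor Principle C is at stake; coindexation permitted.
*[Farida₁'s cousin]₂* c-commands the pronoun within its binding domain → coindexation would violate Principle B.
*Lucia₃*: the pronoun c-commands this R-expression → coindexation would violate Principle C on *Lucia₃*.
*Amara₄*: the pronoun c-commands this R-expression → coindexation would violate Principle C on *Amara₄*.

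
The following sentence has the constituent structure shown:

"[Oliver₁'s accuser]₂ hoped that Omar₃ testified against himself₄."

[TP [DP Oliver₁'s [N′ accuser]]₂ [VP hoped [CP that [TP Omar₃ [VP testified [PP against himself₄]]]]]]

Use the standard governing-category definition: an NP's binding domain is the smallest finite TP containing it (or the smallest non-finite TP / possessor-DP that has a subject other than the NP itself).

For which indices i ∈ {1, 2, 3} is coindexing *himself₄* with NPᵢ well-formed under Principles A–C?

{3}

*himself* is an anaphor, so Principle A applies: it must be bound in its binding domain.
Binding domain of *himself₄*: the embedded TP, whose subject is Omar₃.
*Oliver₁* does not c-command the anaphor → cannot bind it.
*[Oliver₁'s accuser]₂* c-commands the anaphor but is outside its binding domain → cannot satisfy Principle A.
*Omar₃* c-commands the anaphor within its binding domain → licit binder.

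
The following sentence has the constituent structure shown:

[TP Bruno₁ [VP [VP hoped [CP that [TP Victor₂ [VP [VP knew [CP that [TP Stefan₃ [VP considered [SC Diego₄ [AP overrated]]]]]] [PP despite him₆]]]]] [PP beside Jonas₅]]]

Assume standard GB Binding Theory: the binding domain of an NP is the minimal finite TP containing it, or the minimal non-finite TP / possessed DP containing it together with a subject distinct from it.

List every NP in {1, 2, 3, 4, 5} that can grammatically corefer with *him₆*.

*him* is a pronoun, so Principle B applies: it must be free in its binding domain.
Binding domain of *him₆*: the embedded TP, whose subject is Victor₂.
*Bruno₁* c-commands the pronoun but from outside its binding domain, and is not c-commanded by it → coindexation permitted.
*Victor₂* c-commands the pronoun within its binding domain → coindexation would violate Principle B.
*Stefan₃* and the pronoun do not c-command one another → neither Principle B nor Principle C is at stake; coindexation permitted.
*Diego₄* and the pronoun do not c-command one another → neither Principle B nor Principle C is at stake; coindexation permitted.
*Jonas₅* and the pronoun do not c-command one another → neither Principle B nor Principle C is at stake; coindexation permitted.

{1, 3, 4, 5}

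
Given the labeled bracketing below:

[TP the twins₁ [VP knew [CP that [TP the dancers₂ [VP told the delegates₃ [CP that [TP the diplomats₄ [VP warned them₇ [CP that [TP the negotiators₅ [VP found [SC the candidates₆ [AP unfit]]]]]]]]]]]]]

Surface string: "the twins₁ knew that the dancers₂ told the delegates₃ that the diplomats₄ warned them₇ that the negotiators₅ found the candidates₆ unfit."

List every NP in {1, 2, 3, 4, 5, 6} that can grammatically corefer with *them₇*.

{1, 2, 3}

*them* is a pronoun, so Principle B applies: it must be free in its binding domain.
Binding domain of *them₇*: the embedded TP, whose subject is the diplomats₄.
*the twins₁* c-commands the pronoun but from outside its binding domain, and is not c-commanded by it → coindexation permitted.
*the dancers₂* c-commands the pronoun but from outside its binding domain, and is not c-commanded by it → coindexation permitted.
*the delegates₃* c-commands the pronoun but from outside its binding domain, and is not c-commanded by it → coindexation permitted.
*the diplomats₄* c-commands the pronoun within its binding domain → coindexation would violate Principle B.
*the negotiators₅*: the pronoun c-commands this R-expression → coindexation would violate Principle C on *the negotiators₅*.
*the candidates₆*: the pronoun c-commands this R-expression → coindexation would violate Principle C on *the candidates₆*.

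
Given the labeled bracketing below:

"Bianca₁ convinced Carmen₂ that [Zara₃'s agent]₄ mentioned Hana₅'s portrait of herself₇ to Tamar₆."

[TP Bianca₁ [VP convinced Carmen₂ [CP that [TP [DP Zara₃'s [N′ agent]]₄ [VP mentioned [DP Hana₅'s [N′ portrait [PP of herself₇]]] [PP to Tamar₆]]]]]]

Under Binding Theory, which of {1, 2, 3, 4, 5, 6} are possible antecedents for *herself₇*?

*herself* is an anaphor, so Principle A applies: it must be bound in its binding domain.
Binding domain of *herself₇*: the possessed DP, whose subject is Hana₅.
*Bianca₁* c-commands the anaphor but is outside its binding domain → cannot satisfy Principle A.
*Carmen₂* c-commands the anaphor but is outside its binding domain → cannot satisfy Principle A.
*Zara₃* does not c-command the anaphor → cannot bind it.
*[Zara₃'s agent]₄* c-commands the anaphor but is outside its binding domain → cannot satisfy Principle A.
*Hana₅* c-commands the anaphor within its binding domain → licit binder.
*Tamar₆* does not c-command the anaphor → cannot bind it.

{5}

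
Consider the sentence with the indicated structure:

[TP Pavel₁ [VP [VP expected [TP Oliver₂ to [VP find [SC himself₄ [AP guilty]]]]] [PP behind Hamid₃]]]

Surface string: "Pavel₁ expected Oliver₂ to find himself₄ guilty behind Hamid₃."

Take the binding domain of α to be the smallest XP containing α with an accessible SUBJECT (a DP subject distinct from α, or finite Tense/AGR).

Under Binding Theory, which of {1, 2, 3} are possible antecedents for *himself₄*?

*himself* is an anaphor, so Principle A applies: it must be bound in its binding domain.
Binding domain of *himself₄*: the embedded TP, whose subject is Oliver₂.
*Pavel₁* c-commands the anaphor but is outside its binding domain → cannot satisfy Principle A.
*Oliver₂* c-commands the anaphor within its binding domain → licit binder.
*Hamid₃* does not c-command the anaphor → cannot bind it.

{2}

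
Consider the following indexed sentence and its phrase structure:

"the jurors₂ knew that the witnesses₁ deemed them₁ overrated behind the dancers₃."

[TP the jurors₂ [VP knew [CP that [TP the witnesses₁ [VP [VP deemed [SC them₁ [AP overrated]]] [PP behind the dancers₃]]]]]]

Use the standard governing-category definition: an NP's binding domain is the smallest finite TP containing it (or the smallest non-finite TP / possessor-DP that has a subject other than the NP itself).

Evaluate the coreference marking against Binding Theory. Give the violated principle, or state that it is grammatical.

The two coindexed NPs are *the witnesses₁* and *them₁*.
*them₁* is a pronoun. Its binding domain is the embedded TP, whose subject is the witnesses₁.
*the witnesses₁* c-commands it within that domain and carries the same index.
The pronoun is locally bound → Principle B violation.

Principle B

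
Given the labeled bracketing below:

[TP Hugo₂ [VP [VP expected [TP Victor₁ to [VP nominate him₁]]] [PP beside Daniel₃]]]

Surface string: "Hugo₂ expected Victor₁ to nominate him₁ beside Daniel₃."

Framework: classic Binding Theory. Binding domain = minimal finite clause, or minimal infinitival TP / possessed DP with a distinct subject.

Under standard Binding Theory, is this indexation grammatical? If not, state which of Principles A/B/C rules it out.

The two coindexed NPs are *Victor₁* and *him₁*.
*him₁* is a pronoun. Its binding domain is the embedded TP, whose subject is Victor₁.
*Victor₁* c-commands it within that domain and carries the same index.
The pronoun is locally bound → Principle B violation.

Principle B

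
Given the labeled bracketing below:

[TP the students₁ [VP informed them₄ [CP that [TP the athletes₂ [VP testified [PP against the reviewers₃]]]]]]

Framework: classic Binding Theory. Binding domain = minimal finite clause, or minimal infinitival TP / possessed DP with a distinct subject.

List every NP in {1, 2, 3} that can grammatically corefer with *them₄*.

none

*them* is a pronoun, so Principle B applies: it must be free in its binding domain.
Binding domain of *them₄*: the matrix TP, whose subject is the students₁.
*the students₁* c-commands the pronoun within its binding domain → coindexation would violate Principle B.
*the athletes₂*: the pronoun c-commands this R-expression → coindexation would violate Principle C on *the athletes₂*.
*the reviewers₃*: the pronoun c-commands this R-expression → coindexation would violate Principle C on *the reviewers₃*.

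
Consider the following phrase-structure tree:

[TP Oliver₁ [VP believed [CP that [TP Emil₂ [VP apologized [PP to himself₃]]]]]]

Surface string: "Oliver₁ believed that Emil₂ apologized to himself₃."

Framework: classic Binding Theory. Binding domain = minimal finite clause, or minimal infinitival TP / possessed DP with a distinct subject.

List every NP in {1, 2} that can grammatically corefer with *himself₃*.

{2}

*himself* is an anaphor, so Principle A applies: it must be bound in its binding domain.
Binding domain of *himself₃*: the embedded TP, whose subject is Emil₂.
*Oliver₁* c-commands the anaphor but is outside its binding domain → cannot satisfy Principle A.
*Emil₂* c-commands the anaphor within its binding domain → licit binder.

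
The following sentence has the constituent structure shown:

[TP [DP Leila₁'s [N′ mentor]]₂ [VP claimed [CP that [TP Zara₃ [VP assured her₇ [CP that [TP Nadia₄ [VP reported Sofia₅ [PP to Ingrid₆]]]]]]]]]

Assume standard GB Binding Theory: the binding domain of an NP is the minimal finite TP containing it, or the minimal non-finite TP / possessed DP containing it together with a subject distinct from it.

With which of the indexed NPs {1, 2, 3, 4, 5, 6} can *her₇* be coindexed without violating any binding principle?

{1, 2}

*her* is a pronoun, so Principle B applies: it must be free in its binding domain.
Binding domain of *her₇*: the embedded TP, whose subject is Zara₃.
*Leila₁* and the pronoun do not c-command one another → neither Principle B nor Principle C is at stake; coindexation permitted.
*[Leila₁'s mentor]₂* c-commands the pronoun but from outside its binding domain, and is not c-commanded by it → coindexation permitted.
*Zara₃* c-commands the pronoun within its binding domain → coindexation would violate Principle B.
*Nadia₄*: the pronoun c-commands this R-expression → coindexation would violate Principle C on *Nadia₄*.
*Sofia₅*: the pronoun c-commands this R-expression → coindexation would violate Principle C on *Sofia₅*.
*Ingrid₆*: the pronoun c-commands this R-expression → coindexation would violate Principle C on *Ingrid₆*.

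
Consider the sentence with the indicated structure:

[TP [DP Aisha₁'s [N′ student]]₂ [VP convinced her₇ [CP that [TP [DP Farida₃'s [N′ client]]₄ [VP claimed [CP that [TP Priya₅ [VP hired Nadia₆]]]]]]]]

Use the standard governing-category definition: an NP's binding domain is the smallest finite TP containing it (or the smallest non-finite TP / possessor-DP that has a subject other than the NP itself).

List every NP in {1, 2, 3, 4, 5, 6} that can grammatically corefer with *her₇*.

*her* is a pronoun, so Principle B applies: it must be free in its binding domain.
Binding domain of *her₇*: the matrix TP, whose subject is [Aisha₁'s student]₂.
*Aisha₁* and the pronoun do not c-command one another → neither Principle B nor Principle C is at stake; coindexation permitted.
*[Aisha₁'s student]₂* c-commands the pronoun within its binding domain → coindexation would violate Principle B.
*Farida₃*: the pronoun c-commands this R-expression → coindexation would violate Principle C on *Farida₃*.
*[Farida₃'s client]₄*: the pronoun c-commands this R-expression → coindexation would violate Principle C on *[Farida₃'s client]₄*.
*Priya₅*: the pronoun c-commands this R-expression → coindexation would violate Principle C on *Priya₅*.
*Nadia₆*: the pronoun c-commands this R-expression → coindexation would violate Principle C on *Nadia₆*.

{1}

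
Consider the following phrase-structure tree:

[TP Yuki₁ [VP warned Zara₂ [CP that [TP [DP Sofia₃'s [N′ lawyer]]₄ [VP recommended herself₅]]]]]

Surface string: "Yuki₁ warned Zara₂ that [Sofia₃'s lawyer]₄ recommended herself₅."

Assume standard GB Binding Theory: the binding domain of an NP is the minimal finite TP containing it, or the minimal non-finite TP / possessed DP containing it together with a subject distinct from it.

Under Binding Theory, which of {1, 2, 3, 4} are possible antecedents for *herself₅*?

*herself* is an anaphor, so Principle A applies: it must be bound in its binding domain.
Binding domain of *herself₅*: the embedded TP, whose subject is [Sofia₃'s lawyer]₄.
*Yuki₁* c-commands the anaphor but is outside its binding domain → cannot satisfy Principle A.
*Zara₂* c-commands the anaphor but is outside its binding domain → cannot satisfy Principle A.
*Sofia₃* does not c-command the anaphor → cannot bind it.
*[Sofia₃'s lawyer]₄* c-commands the anaphor within its binding domain → licit binder.

{4}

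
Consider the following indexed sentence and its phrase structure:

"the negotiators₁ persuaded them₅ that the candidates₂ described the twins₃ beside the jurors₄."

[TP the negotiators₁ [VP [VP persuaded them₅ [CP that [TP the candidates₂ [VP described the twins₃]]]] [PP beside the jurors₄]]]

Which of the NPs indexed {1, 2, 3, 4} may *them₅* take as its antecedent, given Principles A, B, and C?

{4}

*them* is a pronoun, so Principle B applies: it must be free in its binding domain.
Binding domain of *them₅*: the matrix TP, whose subject is the negotiators₁.
*the negotiators₁* c-commands the pronoun within its binding domain → coindexation would violate Principle B.
*the candidates₂*: the pronoun c-commands this R-expression → coindexation would violate Principle C on *the candidates₂*.
*the twins₃*: the pronoun c-commands this R-expression → coindexation would violate Principle C on *the twins₃*.
*the jurors₄* and the pronoun do not c-command one another → neither Principle B nor Principle C is at stake; coindexation permitted.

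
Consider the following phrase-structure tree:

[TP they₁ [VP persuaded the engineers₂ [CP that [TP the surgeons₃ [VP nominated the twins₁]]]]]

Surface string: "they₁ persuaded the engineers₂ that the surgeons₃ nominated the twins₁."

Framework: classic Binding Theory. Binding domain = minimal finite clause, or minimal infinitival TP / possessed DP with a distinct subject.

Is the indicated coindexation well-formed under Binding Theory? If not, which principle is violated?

The two coindexed NPs are *they₁* and *the twins₁*.
*the twins₁* is an R-expression. Principle C requires it to be free everywhere.
*they₁* c-commands it and carries the same index.
The R-expression is bound → Principle C violation.

Principle C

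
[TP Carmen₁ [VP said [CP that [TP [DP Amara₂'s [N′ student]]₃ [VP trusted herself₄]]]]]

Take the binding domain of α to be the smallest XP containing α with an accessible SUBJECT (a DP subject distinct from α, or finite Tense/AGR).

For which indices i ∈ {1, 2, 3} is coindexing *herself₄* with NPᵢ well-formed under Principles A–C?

*herself* is an anaphor, so Principle A applies: it must be bound in its binding domain.
Binding domain of *herself₄*: the embedded TP, whose subject is [Amara₂'s student]₃.
*Carmen₁* c-commands the anaphor but is outside its binding domain → cannot satisfy Principle A.
*Amara₂* does not c-command the anaphor → cannot bind it.
*[Amara₂'s student]₃* c-commands the anaphor within its binding domain → licit binder.

{3}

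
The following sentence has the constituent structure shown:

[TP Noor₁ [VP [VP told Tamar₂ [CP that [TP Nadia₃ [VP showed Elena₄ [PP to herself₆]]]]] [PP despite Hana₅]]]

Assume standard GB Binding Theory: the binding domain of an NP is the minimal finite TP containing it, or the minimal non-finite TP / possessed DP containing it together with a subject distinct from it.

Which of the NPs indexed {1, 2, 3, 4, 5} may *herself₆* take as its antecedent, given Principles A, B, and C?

{3, 4}

*herself* is an anaphor, so Principle A applies: it must be bound in its binding domain.
Binding domain of *herself₆*: the embedded TP, whose subject is Nadia₃.
*Noor₁* c-commands the anaphor but is outside its binding domain → cannot satisfy Principle A.
*Tamar₂* c-commands the anaphor but is outside its binding domain → cannot satisfy Principle A.
*Nadia₃* c-commands the anaphor within its binding domain → licit binder.
*Elena₄* c-commands the anaphor within its binding domain → licit binder.
*Hana₅* does not c-command the anaphor → cannot bind it.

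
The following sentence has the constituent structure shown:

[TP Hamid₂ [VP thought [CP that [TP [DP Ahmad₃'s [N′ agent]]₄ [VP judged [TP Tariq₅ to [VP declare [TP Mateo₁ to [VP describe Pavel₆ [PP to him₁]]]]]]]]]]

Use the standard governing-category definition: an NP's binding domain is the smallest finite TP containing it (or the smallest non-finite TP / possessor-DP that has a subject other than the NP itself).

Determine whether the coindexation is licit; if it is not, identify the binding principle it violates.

The two coindexed NPs are *Mateo₁* and *him₁*.
*him₁* is a pronoun. Its binding domain is the embedded TP, whose subject is Mateo₁.
*Mateo₁* c-commands it within that domain and carries the same index.
The pronoun is locally bound → Principle B violation.

Principle B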